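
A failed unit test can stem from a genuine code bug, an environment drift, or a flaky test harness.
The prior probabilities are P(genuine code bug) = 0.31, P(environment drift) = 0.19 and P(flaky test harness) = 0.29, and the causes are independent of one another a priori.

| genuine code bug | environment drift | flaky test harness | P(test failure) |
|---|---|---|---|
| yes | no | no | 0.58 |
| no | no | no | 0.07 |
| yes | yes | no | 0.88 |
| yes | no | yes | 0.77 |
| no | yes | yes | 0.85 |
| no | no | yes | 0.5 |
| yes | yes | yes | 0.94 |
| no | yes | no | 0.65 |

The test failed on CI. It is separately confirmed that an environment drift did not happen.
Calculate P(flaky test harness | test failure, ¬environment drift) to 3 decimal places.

Numerator (weight on configurations with flaky test harness): 0.100050 + 0.069223 = 0.169273
Denominator P(test failure | ¬environment drift): 0.07·0.69·0.71 + 0.5·0.69·0.29 + 0.58·0.31·0.71 + 0.77·0.31·0.29 = 0.331224
Posterior = 0.169273 / 0.331224 ≈ 0.511

P(flaky test harness | test failure, ¬environment drift) ≈ 0.511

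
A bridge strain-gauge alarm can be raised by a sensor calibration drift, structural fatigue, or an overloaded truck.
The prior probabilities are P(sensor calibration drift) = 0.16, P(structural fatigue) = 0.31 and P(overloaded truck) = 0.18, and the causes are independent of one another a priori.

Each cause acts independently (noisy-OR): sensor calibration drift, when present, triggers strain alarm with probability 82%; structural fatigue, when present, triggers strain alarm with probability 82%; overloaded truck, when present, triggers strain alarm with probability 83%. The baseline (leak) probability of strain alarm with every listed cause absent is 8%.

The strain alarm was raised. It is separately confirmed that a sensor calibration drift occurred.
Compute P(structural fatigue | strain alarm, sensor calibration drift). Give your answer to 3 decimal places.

Under noisy-OR, P(strain alarm | causes) = 1 − (1−0.08)·∏(1−qᵢ) over the active causes.
P(strain alarm | sensor calibration drift) = 0.8344*0.69*0.82 + 0.971848*0.69*0.18 + 0.970192*0.31*0.82 + 0.994933*0.31*0.18 = 0.472104 + 0.120704 + 0.246623 + 0.055517 = 0.894948
Restricting to configurations with structural fatigue present: 0.246623 + 0.055517 = 0.302140.
So P(structural fatigue | strain alarm, sensor calibration drift) = 0.302140/0.894948 ≈ 0.338.

P(structural fatigue | strain alarm, sensor calibration drift) ≈ 0.338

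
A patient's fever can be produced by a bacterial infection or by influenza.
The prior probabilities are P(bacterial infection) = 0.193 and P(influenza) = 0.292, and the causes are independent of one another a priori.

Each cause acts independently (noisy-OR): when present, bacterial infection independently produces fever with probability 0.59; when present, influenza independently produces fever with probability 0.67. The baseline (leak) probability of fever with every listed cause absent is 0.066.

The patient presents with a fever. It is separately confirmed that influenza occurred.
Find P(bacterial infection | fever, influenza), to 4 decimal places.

P(bacterial infection | fever, influenza) ≈ 0.2320

Under noisy-OR, P(fever | causes) = 1 − (1−0.066)·∏(1−qᵢ) over the active causes.
Numerator (weight on configurations with bacterial infection): 0.87363*0.193 = 0.168611
The normalizing constant is 0.69178*0.807 + 0.87363*0.193 = 0.726877
P(bacterial infection | fever, influenza) = 0.168611/0.726877 ≈ 0.2320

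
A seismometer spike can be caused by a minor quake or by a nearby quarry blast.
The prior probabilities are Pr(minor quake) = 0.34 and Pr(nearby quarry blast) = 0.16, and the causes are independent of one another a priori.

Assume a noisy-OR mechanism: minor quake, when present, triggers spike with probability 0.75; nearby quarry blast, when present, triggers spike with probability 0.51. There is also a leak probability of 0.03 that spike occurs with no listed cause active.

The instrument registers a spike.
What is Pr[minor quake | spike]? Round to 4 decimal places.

Pr[minor quake | spike] ≈ 0.7858

Under noisy-OR, P(spike | causes) = 1 − (1−0.03)·∏(1−qᵢ) over the active causes.
Numerator (weight on configurations with minor quake): 0.216342 + 0.047936 = 0.264278
Normalizer over all consistent configurations: 0.03×0.66×0.84 + 0.5247×0.66×0.16 + 0.7575×0.34×0.84 + 0.881175×0.34×0.16 = 0.336318
P(minor quake | spike) = 0.264278/0.336318 ≈ 0.7858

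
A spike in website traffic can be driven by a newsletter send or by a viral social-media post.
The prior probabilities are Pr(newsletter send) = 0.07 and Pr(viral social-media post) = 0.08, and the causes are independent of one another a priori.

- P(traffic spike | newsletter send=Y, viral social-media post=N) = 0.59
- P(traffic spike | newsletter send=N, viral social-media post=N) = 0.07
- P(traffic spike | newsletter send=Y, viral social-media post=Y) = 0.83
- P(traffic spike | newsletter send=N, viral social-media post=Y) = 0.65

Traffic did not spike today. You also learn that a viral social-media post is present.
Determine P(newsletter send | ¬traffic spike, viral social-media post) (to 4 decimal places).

P(newsletter send | ¬traffic spike, viral social-media post) ≈ 0.0353

P(¬traffic spike | viral social-media post) = 0.35*0.93 + 0.17*0.07 = 0.325500 + 0.011900 = 0.337400
Of this, 0.011900 comes from 0.17*0.07 (the newsletter send=true cases).
Hence the posterior is 0.011900/0.337400 ≈ 0.0353.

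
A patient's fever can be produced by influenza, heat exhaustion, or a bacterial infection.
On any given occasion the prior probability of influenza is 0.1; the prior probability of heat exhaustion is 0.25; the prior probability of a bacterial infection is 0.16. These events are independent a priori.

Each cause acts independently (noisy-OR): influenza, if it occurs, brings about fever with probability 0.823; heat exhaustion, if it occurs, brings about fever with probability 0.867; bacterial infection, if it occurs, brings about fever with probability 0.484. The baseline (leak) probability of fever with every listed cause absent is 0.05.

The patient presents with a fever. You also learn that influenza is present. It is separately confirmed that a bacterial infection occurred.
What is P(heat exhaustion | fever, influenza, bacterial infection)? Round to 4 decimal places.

Under noisy-OR, P(fever | causes) = 1 − (1−0.05)·∏(1−qᵢ) over the active causes.
P(fever | influenza, bacterial infection) = 0.913235×0.75 + 0.98846×0.25 = 0.684926 + 0.247115 = 0.932041
Restricting to configurations with heat exhaustion present: 0.98846×0.25 = 0.247115.
Hence the posterior is 0.247115/0.932041 ≈ 0.2651.

P(heat exhaustion | fever, influenza, bacterial infection) ≈ 0.2651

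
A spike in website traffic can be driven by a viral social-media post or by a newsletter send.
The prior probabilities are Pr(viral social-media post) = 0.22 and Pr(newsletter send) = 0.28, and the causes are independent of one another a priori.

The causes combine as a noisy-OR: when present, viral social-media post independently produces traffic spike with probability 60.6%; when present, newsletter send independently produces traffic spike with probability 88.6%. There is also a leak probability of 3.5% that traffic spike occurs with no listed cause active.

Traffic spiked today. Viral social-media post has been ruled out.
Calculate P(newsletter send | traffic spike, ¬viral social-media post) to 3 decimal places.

Under noisy-OR, P(traffic spike | causes) = 1 − (1−0.035)·∏(1−qᵢ) over the active causes.
By total probability over both values of newsletter send:
  P(traffic spike | ¬viral social-media post) = 0.035*0.72 + 0.88999*0.28
        = 0.025200 + 0.249197 = 0.274397
Keeping only the newsletter send-present terms gives 0.249197, so
  P(newsletter send | traffic spike, ¬viral social-media post) = 0.249197 / 0.274397 ≈ 0.908

P(newsletter send | traffic spike, ¬viral social-media post) ≈ 0.908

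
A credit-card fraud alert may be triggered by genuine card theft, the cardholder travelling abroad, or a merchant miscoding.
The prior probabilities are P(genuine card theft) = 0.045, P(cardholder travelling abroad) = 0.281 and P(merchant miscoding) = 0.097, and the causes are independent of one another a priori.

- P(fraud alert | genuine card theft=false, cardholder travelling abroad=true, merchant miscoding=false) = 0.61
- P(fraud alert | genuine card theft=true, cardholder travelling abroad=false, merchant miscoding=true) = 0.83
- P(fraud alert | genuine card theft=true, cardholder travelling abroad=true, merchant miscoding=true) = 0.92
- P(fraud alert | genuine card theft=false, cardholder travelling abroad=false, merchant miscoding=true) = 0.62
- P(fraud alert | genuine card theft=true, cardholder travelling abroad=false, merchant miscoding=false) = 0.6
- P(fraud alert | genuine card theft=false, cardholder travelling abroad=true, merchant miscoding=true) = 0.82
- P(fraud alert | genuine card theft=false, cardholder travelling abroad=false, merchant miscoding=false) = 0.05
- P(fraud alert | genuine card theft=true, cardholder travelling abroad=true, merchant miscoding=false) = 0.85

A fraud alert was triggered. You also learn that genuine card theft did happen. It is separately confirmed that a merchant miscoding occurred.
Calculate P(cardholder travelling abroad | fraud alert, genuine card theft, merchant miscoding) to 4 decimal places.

P(cardholder travelling abroad | fraud alert, genuine card theft, merchant miscoding) ≈ 0.3023

Sum P(fraud alert|·) weighted by the priors over both values of cardholder travelling abroad:
  P(fraud alert | genuine card theft, merchant miscoding) = 0.83×0.719 + 0.92×0.281
        = 0.596770 + 0.258520 = 0.855290
The terms with cardholder travelling abroad present sum to 0.258520, so
  P(cardholder travelling abroad | fraud alert, genuine card theft, merchant miscoding) = 0.258520 / 0.855290 ≈ 0.3023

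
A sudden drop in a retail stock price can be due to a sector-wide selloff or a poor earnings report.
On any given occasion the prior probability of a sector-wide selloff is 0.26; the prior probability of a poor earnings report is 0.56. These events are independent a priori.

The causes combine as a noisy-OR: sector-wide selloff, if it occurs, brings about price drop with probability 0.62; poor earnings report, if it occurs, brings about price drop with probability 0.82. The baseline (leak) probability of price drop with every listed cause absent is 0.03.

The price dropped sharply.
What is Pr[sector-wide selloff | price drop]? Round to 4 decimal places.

Pr[sector-wide selloff | price drop] ≈ 0.3717

Under noisy-OR, P(price drop | causes) = 1 − (1−0.03)·∏(1−qᵢ) over the active causes.
P(price drop) = 0.03×0.74×0.44 + 0.8254×0.74×0.56 + 0.6314×0.26×0.44 + 0.933652×0.26×0.56 = 0.009768 + 0.342046 + 0.072232 + 0.135940 = 0.559986
Of this, 0.208172 comes from 0.072232 + 0.135940 (the sector-wide selloff=true cases).
So P(sector-wide selloff | price drop) = 0.208172/0.559986 ≈ 0.3717.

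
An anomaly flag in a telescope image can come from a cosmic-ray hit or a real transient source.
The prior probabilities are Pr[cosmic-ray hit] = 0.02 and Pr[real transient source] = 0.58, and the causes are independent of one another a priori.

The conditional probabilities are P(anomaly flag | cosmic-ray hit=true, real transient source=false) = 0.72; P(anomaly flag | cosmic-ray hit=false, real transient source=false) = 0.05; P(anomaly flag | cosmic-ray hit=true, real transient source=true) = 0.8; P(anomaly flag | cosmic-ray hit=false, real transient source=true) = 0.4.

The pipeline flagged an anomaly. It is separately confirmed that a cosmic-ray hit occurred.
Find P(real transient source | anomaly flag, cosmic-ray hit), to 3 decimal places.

For the numerator, keep only real transient source=true terms: 0.8·0.58 = 0.464000
The normalizing constant is 0.72·0.42 + 0.8·0.58 = 0.766400
Posterior = 0.464000 / 0.766400 ≈ 0.605

P(real transient source | anomaly flag, cosmic-ray hit) ≈ 0.605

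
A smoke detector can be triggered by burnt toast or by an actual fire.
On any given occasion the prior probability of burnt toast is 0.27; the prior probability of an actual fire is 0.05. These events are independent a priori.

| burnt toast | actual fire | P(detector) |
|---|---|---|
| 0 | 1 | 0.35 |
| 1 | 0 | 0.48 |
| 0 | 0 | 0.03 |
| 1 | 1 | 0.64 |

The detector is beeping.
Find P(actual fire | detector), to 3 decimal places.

P(detector) = 0.03×0.73×0.95 + 0.35×0.73×0.05 + 0.48×0.27×0.95 + 0.64×0.27×0.05 = 0.020805 + 0.012775 + 0.123120 + 0.008640 = 0.165340
Restricting to configurations with actual fire present: 0.012775 + 0.008640 = 0.021415.
So P(actual fire | detector) = 0.021415/0.165340 ≈ 0.130.

P(actual fire | detector) ≈ 0.130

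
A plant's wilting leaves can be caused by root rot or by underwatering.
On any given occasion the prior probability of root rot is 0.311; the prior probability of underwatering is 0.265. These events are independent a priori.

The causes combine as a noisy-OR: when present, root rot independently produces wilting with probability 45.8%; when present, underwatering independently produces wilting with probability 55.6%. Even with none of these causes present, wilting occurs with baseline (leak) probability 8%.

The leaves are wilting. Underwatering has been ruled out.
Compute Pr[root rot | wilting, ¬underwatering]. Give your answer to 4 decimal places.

Pr[root rot | wilting, ¬underwatering] ≈ 0.7388

Under noisy-OR, P(wilting | causes) = 1 − (1−0.08)·∏(1−qᵢ) over the active causes.
Sum P(wilting|·) weighted by the priors over both values of root rot:
  P(wilting | ¬underwatering) = 0.08·0.689 + 0.50136·0.311
        = 0.055120 + 0.155923 = 0.211043
Keeping only the root rot-present terms gives 0.155923, so
  P(root rot | wilting, ¬underwatering) = 0.155923 / 0.211043 ≈ 0.7388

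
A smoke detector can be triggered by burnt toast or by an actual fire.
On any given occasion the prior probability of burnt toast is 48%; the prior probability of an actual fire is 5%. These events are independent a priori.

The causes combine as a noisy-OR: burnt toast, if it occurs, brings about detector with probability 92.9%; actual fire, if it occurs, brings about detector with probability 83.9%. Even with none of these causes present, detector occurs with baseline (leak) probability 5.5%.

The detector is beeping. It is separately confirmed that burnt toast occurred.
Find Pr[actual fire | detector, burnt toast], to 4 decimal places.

Under noisy-OR, P(detector | causes) = 1 − (1−0.055)·∏(1−qᵢ) over the active causes.
P(detector | burnt toast) = 0.932905*0.95 + 0.989198*0.05 = 0.886260 + 0.049460 = 0.935720
The actual fire-present share is 0.989198*0.05 = 0.049460.
Hence the posterior is 0.049460/0.935720 ≈ 0.0529.

Pr[actual fire | detector, burnt toast] ≈ 0.0529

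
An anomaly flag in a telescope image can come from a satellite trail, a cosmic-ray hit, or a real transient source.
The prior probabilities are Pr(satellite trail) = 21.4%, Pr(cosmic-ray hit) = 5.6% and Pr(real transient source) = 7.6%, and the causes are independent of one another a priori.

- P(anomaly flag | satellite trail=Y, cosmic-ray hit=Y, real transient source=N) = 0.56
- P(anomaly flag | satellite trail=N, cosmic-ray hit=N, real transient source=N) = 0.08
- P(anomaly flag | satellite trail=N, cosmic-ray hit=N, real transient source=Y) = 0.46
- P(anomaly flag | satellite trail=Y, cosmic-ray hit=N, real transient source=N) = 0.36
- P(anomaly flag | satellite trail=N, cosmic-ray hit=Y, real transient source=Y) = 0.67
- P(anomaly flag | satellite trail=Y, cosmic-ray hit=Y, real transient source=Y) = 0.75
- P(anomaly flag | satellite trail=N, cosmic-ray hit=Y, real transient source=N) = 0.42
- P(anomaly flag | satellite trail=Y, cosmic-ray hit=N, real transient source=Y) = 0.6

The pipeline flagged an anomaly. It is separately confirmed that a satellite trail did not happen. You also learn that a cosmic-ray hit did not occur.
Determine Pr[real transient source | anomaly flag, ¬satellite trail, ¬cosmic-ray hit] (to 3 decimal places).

P(anomaly flag | ¬satellite trail, ¬cosmic-ray hit) = 0.08*0.924 + 0.46*0.076 = 0.073920 + 0.034960 = 0.108880
Restricting to configurations with real transient source present: 0.46*0.076 = 0.034960.
Hence the posterior is 0.034960/0.108880 ≈ 0.321.

Pr[real transient source | anomaly flag, ¬satellite trail, ¬cosmic-ray hit] ≈ 0.321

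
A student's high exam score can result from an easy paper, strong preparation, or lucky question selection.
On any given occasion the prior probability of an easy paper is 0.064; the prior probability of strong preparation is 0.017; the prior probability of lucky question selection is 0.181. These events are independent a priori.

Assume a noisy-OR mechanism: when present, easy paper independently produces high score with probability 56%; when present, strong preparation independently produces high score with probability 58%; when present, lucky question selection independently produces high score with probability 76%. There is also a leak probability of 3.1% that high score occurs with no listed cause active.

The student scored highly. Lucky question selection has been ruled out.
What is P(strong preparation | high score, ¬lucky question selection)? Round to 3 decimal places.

Under noisy-OR, P(high score | causes) = 1 − (1−0.031)·∏(1−qᵢ) over the active causes.
P(high score | ¬lucky question selection) = 0.031×0.936×0.983 + 0.59302×0.936×0.017 + 0.57364×0.064×0.983 + 0.820929×0.064×0.017 = 0.028523 + 0.009436 + 0.036089 + 0.000893 = 0.074941
The strong preparation-present share is 0.009436 + 0.000893 = 0.010329.
So P(strong preparation | high score, ¬lucky question selection) = 0.010329/0.074941 ≈ 0.138.

P(strong preparation | high score, ¬lucky question selection) ≈ 0.138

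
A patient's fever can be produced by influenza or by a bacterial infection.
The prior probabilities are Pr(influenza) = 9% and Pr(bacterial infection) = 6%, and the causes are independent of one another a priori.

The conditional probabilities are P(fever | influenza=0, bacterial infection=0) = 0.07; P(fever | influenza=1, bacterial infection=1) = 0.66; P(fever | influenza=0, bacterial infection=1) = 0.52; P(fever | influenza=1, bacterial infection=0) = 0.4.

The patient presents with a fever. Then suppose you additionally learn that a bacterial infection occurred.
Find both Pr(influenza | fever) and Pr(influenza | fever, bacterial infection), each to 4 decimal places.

Pr(influenza | fever) ≈ 0.2976; Pr(influenza | fever, bacterial infection) ≈ 0.1115

Enumerate the 4 (influenza, bacterial infection) configurations and weight by the priors:
  P(fever) = 0.07·0.91·0.94 + 0.52·0.91·0.06 + 0.4·0.09·0.94 + 0.66·0.09·0.06
        = 0.059878 + 0.028392 + 0.033840 + 0.003564 = 0.125674
Keeping only the influenza-present terms gives 0.037404, so
  P(influenza | fever) = 0.037404 / 0.125674 ≈ 0.2976

Now also conditioning on bacterial infection=true:
For the numerator, keep only influenza=true terms: 0.66×0.09 = 0.059400
Denominator P(fever | bacterial infection): 0.52×0.91 + 0.66×0.09 = 0.532600
P(influenza | fever, bacterial infection) = 0.059400/0.532600 ≈ 0.1115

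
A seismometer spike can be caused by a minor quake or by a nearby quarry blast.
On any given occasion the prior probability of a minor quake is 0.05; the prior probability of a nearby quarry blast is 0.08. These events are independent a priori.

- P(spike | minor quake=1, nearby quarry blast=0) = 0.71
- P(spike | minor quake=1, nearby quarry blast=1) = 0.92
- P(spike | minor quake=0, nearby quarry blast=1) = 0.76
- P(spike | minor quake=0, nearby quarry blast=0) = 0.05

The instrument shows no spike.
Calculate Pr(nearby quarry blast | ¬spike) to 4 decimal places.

P(¬spike) = 0.95*0.95*0.92 + 0.24*0.95*0.08 + 0.29*0.05*0.92 + 0.08*0.05*0.08 = 0.830300 + 0.018240 + 0.013340 + 0.000320 = 0.862200
The nearby quarry blast-present share is 0.018240 + 0.000320 = 0.018560.
So P(nearby quarry blast | ¬spike) = 0.018560/0.862200 ≈ 0.0215.

Pr(nearby quarry blast | ¬spike) ≈ 0.0215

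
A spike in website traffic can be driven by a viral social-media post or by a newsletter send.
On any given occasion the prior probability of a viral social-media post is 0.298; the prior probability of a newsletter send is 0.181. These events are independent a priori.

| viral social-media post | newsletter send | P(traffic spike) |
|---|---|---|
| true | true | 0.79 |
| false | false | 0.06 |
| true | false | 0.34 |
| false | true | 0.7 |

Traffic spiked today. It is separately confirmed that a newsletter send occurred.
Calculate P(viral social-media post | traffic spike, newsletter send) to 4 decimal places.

P(viral social-media post | traffic spike, newsletter send) ≈ 0.3239

Enumerate both values of viral social-media post and weight by the priors:
  P(traffic spike | newsletter send) = 0.7*0.702 + 0.79*0.298
        = 0.491400 + 0.235420 = 0.726820
The terms with viral social-media post present sum to 0.235420, so
  P(viral social-media post | traffic spike, newsletter send) = 0.235420 / 0.726820 ≈ 0.3239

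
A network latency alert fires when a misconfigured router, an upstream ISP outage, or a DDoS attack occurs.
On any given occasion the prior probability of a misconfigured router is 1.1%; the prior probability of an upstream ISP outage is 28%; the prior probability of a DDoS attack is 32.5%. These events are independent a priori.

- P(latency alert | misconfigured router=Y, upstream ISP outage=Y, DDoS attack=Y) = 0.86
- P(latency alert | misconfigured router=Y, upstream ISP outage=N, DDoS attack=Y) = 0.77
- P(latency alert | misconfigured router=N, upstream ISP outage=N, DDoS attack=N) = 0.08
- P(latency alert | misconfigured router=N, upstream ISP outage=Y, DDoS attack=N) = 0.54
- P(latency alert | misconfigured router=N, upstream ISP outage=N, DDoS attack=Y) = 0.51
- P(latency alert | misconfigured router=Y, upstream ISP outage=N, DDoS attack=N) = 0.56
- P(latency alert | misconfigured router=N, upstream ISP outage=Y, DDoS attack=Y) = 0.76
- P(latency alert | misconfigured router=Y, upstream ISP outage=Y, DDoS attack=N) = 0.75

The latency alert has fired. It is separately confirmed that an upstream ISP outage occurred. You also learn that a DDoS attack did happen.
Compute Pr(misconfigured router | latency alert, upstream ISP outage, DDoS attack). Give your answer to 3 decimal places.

Pr(misconfigured router | latency alert, upstream ISP outage, DDoS attack) ≈ 0.012

Numerator (weight on configurations with misconfigured router): 0.86*0.011 = 0.009460
Denominator P(latency alert | upstream ISP outage, DDoS attack): 0.76*0.989 + 0.86*0.011 = 0.761100
Posterior = 0.009460 / 0.761100 ≈ 0.012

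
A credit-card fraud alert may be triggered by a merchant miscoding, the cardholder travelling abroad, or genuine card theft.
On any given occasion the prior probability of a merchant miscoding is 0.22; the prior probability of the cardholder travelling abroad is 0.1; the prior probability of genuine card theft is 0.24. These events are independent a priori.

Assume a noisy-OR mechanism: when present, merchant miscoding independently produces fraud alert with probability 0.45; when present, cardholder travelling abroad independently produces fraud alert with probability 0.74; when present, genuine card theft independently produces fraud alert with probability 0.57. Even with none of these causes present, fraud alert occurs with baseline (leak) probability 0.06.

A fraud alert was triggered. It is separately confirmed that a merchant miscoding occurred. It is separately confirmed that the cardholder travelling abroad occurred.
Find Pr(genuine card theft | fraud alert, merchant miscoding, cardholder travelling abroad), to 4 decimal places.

Under noisy-OR, P(fraud alert | causes) = 1 − (1−0.06)·∏(1−qᵢ) over the active causes.
Weight on genuine card theft=true, given the evidence: 0.942199×0.24 = 0.226128
Denominator P(fraud alert | merchant miscoding, cardholder travelling abroad): 0.86558×0.76 + 0.942199×0.24 = 0.883969
Posterior = 0.226128 / 0.883969 ≈ 0.2558

Pr(genuine card theft | fraud alert, merchant miscoding, cardholder travelling abroad) ≈ 0.2558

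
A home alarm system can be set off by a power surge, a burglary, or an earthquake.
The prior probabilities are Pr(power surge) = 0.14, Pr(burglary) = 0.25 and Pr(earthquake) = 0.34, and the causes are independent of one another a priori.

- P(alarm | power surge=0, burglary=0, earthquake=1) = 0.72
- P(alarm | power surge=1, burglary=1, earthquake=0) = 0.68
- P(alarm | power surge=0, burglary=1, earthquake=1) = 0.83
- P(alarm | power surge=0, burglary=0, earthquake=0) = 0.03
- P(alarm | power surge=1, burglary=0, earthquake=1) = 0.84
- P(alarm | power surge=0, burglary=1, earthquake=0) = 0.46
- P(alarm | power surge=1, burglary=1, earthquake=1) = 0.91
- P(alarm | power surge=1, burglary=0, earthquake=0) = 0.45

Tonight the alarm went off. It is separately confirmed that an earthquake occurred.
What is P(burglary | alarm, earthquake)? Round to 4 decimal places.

P(burglary | alarm, earthquake) ≈ 0.2757

P(alarm | earthquake) = 0.72×0.86×0.75 + 0.83×0.86×0.25 + 0.84×0.14×0.75 + 0.91×0.14×0.25 = 0.464400 + 0.178450 + 0.088200 + 0.031850 = 0.762900
Restricting to configurations with burglary present: 0.178450 + 0.031850 = 0.210300.
P(burglary | alarm, earthquake) = 0.210300 / 0.762900 ≈ 0.2757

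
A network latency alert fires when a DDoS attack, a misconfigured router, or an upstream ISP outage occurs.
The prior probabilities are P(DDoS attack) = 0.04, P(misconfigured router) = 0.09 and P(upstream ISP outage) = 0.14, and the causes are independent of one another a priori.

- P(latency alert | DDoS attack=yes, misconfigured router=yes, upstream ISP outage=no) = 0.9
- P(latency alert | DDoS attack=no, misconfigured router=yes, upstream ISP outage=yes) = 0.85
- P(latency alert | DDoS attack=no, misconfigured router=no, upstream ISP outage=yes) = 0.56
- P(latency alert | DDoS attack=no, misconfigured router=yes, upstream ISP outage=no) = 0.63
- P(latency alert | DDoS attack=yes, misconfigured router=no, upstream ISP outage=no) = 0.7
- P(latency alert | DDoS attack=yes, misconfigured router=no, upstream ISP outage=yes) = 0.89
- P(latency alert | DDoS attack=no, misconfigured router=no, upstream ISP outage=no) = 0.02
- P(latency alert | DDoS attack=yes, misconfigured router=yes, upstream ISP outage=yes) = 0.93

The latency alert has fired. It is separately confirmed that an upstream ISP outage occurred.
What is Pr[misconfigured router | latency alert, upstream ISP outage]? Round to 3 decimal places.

Enumerate the 4 (DDoS attack, misconfigured router) configurations and weight by the priors:
  P(latency alert | upstream ISP outage) = 0.56*0.96*0.91 + 0.85*0.96*0.09 + 0.89*0.04*0.91 + 0.93*0.04*0.09
        = 0.489216 + 0.073440 + 0.032396 + 0.003348 = 0.598400
The terms with misconfigured router present sum to 0.076788, so
  P(misconfigured router | latency alert, upstream ISP outage) = 0.076788 / 0.598400 ≈ 0.128

Pr[misconfigured router | latency alert, upstream ISP outage] ≈ 0.128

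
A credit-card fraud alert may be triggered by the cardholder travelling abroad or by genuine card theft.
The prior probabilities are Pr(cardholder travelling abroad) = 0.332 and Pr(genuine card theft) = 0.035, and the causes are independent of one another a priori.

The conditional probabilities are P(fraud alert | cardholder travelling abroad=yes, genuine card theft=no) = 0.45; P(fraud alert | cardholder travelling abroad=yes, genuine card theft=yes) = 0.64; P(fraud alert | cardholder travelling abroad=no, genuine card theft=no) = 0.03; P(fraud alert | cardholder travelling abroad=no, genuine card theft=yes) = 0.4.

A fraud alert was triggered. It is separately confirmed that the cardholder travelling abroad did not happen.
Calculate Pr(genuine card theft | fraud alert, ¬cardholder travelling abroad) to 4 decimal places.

Pr(genuine card theft | fraud alert, ¬cardholder travelling abroad) ≈ 0.3260

P(fraud alert | ¬cardholder travelling abroad) = 0.03×0.965 + 0.4×0.035 = 0.028950 + 0.014000 = 0.042950
The genuine card theft-present share is 0.4×0.035 = 0.014000.
Hence the posterior is 0.014000/0.042950 ≈ 0.3260.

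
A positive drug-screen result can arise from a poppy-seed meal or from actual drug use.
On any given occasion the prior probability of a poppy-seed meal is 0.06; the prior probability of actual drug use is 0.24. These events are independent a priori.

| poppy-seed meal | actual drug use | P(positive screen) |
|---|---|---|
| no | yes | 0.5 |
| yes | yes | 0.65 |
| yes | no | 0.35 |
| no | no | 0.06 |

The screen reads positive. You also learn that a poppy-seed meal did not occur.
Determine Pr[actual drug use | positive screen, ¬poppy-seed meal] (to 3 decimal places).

Pr[actual drug use | positive screen, ¬poppy-seed meal] ≈ 0.725

Sum P(positive screen|·) weighted by the priors over both values of actual drug use:
  P(positive screen | ¬poppy-seed meal) = 0.06×0.76 + 0.5×0.24
        = 0.045600 + 0.120000 = 0.165600
The terms with actual drug use present sum to 0.120000, so
  P(actual drug use | positive screen, ¬poppy-seed meal) = 0.120000 / 0.165600 ≈ 0.725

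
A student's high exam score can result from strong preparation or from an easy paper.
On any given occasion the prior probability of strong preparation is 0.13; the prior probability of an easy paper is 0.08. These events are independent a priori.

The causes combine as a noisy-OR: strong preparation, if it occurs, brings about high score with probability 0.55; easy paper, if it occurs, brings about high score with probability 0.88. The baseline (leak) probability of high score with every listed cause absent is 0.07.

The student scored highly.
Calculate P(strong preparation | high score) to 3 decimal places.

Under noisy-OR, P(high score | causes) = 1 − (1−0.07)·∏(1−qᵢ) over the active causes.
By total probability over the 4 (strong preparation, easy paper) configurations:
  P(high score) = 0.07·0.87·0.92 + 0.8884·0.87·0.08 + 0.5815·0.13·0.92 + 0.94978·0.13·0.08
        = 0.056028 + 0.061833 + 0.069547 + 0.009878 = 0.197286
Configurations with strong preparation contribute 0.079425, so
  P(strong preparation | high score) = 0.079425 / 0.197286 ≈ 0.403

P(strong preparation | high score) ≈ 0.403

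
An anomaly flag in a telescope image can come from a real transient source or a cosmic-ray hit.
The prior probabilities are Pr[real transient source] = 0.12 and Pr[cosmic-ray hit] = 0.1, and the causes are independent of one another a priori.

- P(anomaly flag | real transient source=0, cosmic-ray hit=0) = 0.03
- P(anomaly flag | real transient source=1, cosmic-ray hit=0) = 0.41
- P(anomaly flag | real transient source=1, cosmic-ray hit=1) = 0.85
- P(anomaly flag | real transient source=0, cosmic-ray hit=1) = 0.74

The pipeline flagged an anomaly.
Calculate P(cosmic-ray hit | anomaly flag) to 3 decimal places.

Sum P(anomaly flag|·) weighted by the priors over the 4 (real transient source, cosmic-ray hit) configurations:
  P(anomaly flag) = 0.03·0.88·0.9 + 0.74·0.88·0.1 + 0.41·0.12·0.9 + 0.85·0.12·0.1
        = 0.023760 + 0.065120 + 0.044280 + 0.010200 = 0.143360
Configurations with cosmic-ray hit contribute 0.075320, so
  P(cosmic-ray hit | anomaly flag) = 0.075320 / 0.143360 ≈ 0.525

P(cosmic-ray hit | anomaly flag) ≈ 0.525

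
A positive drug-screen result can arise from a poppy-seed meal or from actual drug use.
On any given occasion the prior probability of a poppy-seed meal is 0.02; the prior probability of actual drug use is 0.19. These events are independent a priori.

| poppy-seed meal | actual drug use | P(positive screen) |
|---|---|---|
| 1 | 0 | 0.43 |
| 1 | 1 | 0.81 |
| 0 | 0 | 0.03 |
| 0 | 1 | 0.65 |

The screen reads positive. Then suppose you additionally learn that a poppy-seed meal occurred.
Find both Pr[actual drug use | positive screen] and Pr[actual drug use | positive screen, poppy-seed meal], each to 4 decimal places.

Pr[actual drug use | positive screen] ≈ 0.8013; Pr[actual drug use | positive screen, poppy-seed meal] ≈ 0.3065

P(positive screen) = 0.03*0.98*0.81 + 0.65*0.98*0.19 + 0.43*0.02*0.81 + 0.81*0.02*0.19 = 0.023814 + 0.121030 + 0.006966 + 0.003078 = 0.154888
The actual drug use-present share is 0.121030 + 0.003078 = 0.124108.
So P(actual drug use | positive screen) = 0.124108/0.154888 ≈ 0.8013.

Now condition on the additional information:
By total probability over both values of actual drug use:
  P(positive screen | poppy-seed meal) = 0.43·0.81 + 0.81·0.19
        = 0.348300 + 0.153900 = 0.502200
The terms with actual drug use present sum to 0.153900, so
  P(actual drug use | positive screen, poppy-seed meal) = 0.153900 / 0.502200 ≈ 0.3065
This is intercausal reasoning (explaining away): once poppy-seed meal accounts for the positive screen, actual drug use becomes less likely.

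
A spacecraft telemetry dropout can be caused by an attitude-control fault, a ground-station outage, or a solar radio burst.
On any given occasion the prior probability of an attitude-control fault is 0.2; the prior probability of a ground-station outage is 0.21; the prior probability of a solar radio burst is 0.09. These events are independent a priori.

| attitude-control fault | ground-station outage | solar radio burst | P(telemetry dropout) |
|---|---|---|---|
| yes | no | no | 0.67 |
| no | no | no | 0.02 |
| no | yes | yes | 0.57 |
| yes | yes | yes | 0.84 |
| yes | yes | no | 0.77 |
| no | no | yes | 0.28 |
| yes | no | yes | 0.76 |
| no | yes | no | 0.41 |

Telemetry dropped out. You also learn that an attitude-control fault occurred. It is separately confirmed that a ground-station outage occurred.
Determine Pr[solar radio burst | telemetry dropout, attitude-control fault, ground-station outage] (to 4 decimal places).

Pr[solar radio burst | telemetry dropout, attitude-control fault, ground-station outage] ≈ 0.0974

For the numerator, keep only solar radio burst=true terms: 0.84×0.09 = 0.075600
Normalizer over all consistent configurations: 0.77×0.91 + 0.84×0.09 = 0.776300
P(solar radio burst | telemetry dropout, attitude-control fault, ground-station outage) = 0.075600/0.776300 ≈ 0.0974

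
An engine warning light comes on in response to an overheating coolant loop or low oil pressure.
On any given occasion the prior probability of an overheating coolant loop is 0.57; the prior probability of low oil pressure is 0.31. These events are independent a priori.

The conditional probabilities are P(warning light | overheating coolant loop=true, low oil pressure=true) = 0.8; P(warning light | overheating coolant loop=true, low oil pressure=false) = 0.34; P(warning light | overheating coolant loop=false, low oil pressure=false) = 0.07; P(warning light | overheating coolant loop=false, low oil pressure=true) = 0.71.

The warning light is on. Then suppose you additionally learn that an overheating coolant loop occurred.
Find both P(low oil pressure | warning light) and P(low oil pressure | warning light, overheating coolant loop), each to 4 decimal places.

P(low oil pressure | warning light) ≈ 0.6044; P(low oil pressure | warning light, overheating coolant loop) ≈ 0.5139

Sum P(warning light|·) weighted by the priors over the 4 (overheating coolant loop, low oil pressure) configurations:
  P(warning light) = 0.07×0.43×0.69 + 0.71×0.43×0.31 + 0.34×0.57×0.69 + 0.8×0.57×0.31
        = 0.020769 + 0.094643 + 0.133722 + 0.141360 = 0.390494
The terms with low oil pressure present sum to 0.236003, so
  P(low oil pressure | warning light) = 0.236003 / 0.390494 ≈ 0.6044

With the extra evidence:
Numerator (weight on configurations with low oil pressure): 0.8×0.31 = 0.248000
The normalizing constant is 0.34×0.69 + 0.8×0.31 = 0.482600
P(low oil pressure | warning light, overheating coolant loop) = 0.248000/0.482600 ≈ 0.5139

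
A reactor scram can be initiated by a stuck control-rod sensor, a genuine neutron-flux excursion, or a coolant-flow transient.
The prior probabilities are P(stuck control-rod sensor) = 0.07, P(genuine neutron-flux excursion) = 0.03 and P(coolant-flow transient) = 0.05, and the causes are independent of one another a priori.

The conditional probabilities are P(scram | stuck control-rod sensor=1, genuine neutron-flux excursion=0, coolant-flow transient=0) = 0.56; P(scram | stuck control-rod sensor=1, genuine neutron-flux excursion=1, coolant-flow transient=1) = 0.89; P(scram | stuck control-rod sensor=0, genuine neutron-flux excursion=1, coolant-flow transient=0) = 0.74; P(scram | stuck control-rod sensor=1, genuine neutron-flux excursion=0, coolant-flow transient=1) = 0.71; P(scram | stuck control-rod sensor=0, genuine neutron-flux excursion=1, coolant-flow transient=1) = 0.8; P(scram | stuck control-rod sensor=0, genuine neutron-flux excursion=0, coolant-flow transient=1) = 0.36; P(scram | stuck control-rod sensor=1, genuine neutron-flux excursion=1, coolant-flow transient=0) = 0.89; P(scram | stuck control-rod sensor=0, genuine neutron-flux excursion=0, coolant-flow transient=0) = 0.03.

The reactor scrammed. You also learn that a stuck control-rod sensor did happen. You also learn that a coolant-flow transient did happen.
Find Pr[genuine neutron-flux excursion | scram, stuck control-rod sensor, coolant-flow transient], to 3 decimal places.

Pr[genuine neutron-flux excursion | scram, stuck control-rod sensor, coolant-flow transient] ≈ 0.037

P(scram | stuck control-rod sensor, coolant-flow transient) = 0.71·0.97 + 0.89·0.03 = 0.688700 + 0.026700 = 0.715400
Of this, 0.026700 comes from 0.89·0.03 (the genuine neutron-flux excursion=true cases).
P(genuine neutron-flux excursion | scram, stuck control-rod sensor, coolant-flow transient) = 0.026700 / 0.715400 ≈ 0.037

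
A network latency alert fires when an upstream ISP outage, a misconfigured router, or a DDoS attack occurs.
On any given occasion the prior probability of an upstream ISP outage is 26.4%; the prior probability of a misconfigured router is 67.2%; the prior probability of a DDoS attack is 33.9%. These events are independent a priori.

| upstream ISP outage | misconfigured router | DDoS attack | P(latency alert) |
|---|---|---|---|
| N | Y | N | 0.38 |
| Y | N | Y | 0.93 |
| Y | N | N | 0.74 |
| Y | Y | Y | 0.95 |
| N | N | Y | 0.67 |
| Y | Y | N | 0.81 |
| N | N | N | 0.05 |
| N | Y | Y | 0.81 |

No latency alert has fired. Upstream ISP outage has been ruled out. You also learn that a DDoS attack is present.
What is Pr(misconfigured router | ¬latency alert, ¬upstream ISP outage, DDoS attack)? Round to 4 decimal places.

For the numerator, keep only misconfigured router=true terms: 0.19·0.672 = 0.127680
The normalizing constant is 0.33·0.328 + 0.19·0.672 = 0.235920
P(misconfigured router | ¬latency alert, ¬upstream ISP outage, DDoS attack) = 0.127680/0.235920 ≈ 0.5412

Pr(misconfigured router | ¬latency alert, ¬upstream ISP outage, DDoS attack) ≈ 0.5412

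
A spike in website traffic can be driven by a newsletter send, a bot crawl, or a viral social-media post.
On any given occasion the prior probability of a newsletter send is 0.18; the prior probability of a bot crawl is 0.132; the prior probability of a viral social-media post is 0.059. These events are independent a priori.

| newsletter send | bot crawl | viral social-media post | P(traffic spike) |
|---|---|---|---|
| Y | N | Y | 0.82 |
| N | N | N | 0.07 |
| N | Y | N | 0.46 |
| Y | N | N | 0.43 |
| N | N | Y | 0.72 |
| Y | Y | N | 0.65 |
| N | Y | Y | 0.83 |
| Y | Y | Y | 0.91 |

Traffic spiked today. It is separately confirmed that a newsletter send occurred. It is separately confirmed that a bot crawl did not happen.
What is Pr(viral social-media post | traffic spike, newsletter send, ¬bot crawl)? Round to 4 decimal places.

Weight on viral social-media post=true, given the evidence: 0.82·0.059 = 0.048380
Normalizer over all consistent configurations: 0.43·0.941 + 0.82·0.059 = 0.453010
Posterior = 0.048380 / 0.453010 ≈ 0.1068

Pr(viral social-media post | traffic spike, newsletter send, ¬bot crawl) ≈ 0.1068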